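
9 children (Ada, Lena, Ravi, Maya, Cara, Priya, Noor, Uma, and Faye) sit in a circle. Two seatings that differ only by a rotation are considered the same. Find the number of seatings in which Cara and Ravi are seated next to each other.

10080

Glue Cara and Ravi into a block (2 internal orders). Seating 8 units around a circle gives (7)! arrangements.
So 2 × (7)! = 2 × 5040 = 10080.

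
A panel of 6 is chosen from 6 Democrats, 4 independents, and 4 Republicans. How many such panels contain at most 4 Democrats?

Split by how many Democrats are chosen (0 through 4).
Sum: C(6,0)·C(8,6) + C(6,1)·C(8,5) + C(6,2)·C(8,4) + C(6,3)·C(8,3) + C(6,4)·C(8,2) = 28 + 336 + 1050 + 1120 + 420 = 2954.

2954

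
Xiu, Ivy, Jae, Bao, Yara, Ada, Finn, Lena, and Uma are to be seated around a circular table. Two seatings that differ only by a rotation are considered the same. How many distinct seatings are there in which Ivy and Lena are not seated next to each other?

Without the restriction there are (8)! = 40320 seatings.
Those with Ivy next to Lena: fuse the pair into one unit and seat 8 units around a circle — 2·(7)! = 10080.
Subtracting, 40320 − 10080 = 30240.

30240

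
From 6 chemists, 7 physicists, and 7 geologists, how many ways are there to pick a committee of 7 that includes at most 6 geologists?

77519

Split by how many geologists are chosen (0 through 6).
Sum: C(7,0)·C(13,7) + C(7,1)·C(13,6) + C(7,2)·C(13,5) + C(7,3)·C(13,4) + C(7,4)·C(13,3) + C(7,5)·C(13,2) + C(7,6)·C(13,1) = 1716 + 12012 + 27027 + 25025 + 10010 + 1638 + 91 = 77519.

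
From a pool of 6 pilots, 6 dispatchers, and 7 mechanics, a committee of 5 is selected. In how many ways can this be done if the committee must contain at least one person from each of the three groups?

8295

Total 5-person selections from all 19: C(19,5) = 11628.
Subtract selections that omit an entire group: no pilots → C(13,5) = 1287; no dispatchers → C(13,5) = 1287; no mechanics → C(12,5) = 792.
Add back selections omitting two groups (i.e. drawn from a single group): C(6,5) + C(6,5) + C(7,5) = 33.
By inclusion–exclusion: 11628 − 3366 + 33 = 8295.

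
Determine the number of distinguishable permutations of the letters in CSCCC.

CSCCC has 5 letters with C appearing 4 times.
So there are 5! / (4!) = 5 distinguishable arrangements.

5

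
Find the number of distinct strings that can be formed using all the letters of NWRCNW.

180

The 6 letters of NWRCNW have repeats: N appearing twice and W appearing twice.
The number of distinct arrangements is 6!/(2!·2!) = 720/4 = 180.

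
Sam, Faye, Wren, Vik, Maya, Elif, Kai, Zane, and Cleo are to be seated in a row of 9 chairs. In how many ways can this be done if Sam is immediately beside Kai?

Treat {Sam, Kai} as a single unit. There are 8 units to order, and the pair itself can be ordered 2 ways.
So the count is 2·(8)! = 80640.

80640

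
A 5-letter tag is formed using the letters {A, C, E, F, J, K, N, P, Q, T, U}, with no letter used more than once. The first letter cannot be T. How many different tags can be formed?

50400

The first letter has 11−1 = 10 choices (anything except T).
The remaining 4 letters are filled from the other 10 symbols without repetition: 10 × 9 × 8 × 7 = 5040.
Total: 10 × 5040 = 50400.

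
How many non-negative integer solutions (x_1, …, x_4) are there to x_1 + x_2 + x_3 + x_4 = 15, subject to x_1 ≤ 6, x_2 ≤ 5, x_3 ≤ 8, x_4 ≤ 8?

Without the upper bounds there are C(18,3) = 816 ways to split 15 among 4 variables.
Subtract solutions that violate a single cap (substitute x_i' = x_i − (cap_i+1)): x_1 ≥ 7 gives C(11,3) = 165; x_2 ≥ 6 gives C(12,3) = 220; x_3 ≥ 9 gives C(9,3) = 84; x_4 ≥ 9 gives C(9,3) = 84. Together 553.
Add back pairs where two caps are both exceeded: 10 + 0 + 0 + 1 + 1 + 0 = 12.
By inclusion–exclusion the count is 816 − 553 + 12 = 275.

275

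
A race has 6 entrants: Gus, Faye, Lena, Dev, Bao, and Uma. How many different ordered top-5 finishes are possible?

There are 6 choices for 1st place, 5 for 2nd, and so on down to 2 for position 5.
That gives 6 × 5 × 4 × 3 × 2 = 720.

720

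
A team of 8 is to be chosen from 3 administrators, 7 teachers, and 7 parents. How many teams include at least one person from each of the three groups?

21217

With no constraint there are C(17,8) = 24310 possible selections.
Subtract selections that omit an entire group: no administrators → C(14,8) = 3003; no teachers → C(10,8) = 45; no parents → C(10,8) = 45.
Add back selections omitting two groups (i.e. drawn from a single group): C(3,8) + C(7,8) + C(7,8) = 0.
By inclusion–exclusion: 24310 − 3093 + 0 = 21217.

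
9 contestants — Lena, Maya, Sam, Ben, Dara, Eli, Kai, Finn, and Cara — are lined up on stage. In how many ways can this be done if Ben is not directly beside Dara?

Of the 9! = 362880 arrangements, those with Ben and Dara adjacent number 2 × 8! = 80640 (treat the pair as a block with 2 internal orders).
Complementary counting: 362880 − 80640 = 282240.

282240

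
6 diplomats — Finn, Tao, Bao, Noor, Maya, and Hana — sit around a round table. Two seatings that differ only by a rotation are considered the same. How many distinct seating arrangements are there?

120

Around a circle, 6 distinct people have 6!/6 = (5)! = 120 rotationally distinct seatings.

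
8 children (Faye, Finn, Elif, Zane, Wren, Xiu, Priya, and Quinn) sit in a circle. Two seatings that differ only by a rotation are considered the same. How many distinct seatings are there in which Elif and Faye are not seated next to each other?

All circular seatings of 8 people number (7)! = 5040.
Those with Elif next to Faye: fuse the pair into one unit and seat 7 units around a circle — 2·(6)! = 1440.
Subtracting, 5040 − 1440 = 3600.

3600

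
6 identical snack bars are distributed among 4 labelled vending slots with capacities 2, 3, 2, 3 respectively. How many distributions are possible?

Without the upper bounds there are C(9,3) = 84 ways to split 6 among 4 vending slots.
Subtract solutions that violate a single cap (substitute x_i' = x_i − (cap_i+1)): x_1 ≥ 3 gives C(6,3) = 20; x_2 ≥ 4 gives C(5,3) = 10; x_3 ≥ 3 gives C(6,3) = 20; x_4 ≥ 4 gives C(5,3) = 10. Together 60.
Add back pairs where two caps are both exceeded: 0 + 1 + 0 + 0 + 0 + 0 = 1.
By inclusion–exclusion the count is 84 − 60 + 1 = 25.

25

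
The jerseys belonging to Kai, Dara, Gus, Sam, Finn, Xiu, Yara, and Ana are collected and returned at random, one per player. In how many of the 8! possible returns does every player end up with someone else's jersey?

This is the derangement count D_8: permutations of 8 items with no fixed point.
By inclusion–exclusion this is Σ_{j=0}^{8} (−1)^j C(8,j)·(8−j)!.
Computing: 40320 − 40320 + 20160 − 6720 + 1680 − 336 + 56 − 8 + 1 = 14833.

14833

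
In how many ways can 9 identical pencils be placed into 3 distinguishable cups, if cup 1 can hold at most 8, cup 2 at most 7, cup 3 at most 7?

48

Ignoring the caps, the number of non-negative solutions to x_1+…+x_3 = 9 is C(11,2) = 55.
Subtract solutions that violate a single cap (substitute x_i' = x_i − (cap_i+1)): x_1 ≥ 9 gives C(2,2) = 1; x_2 ≥ 8 gives C(3,2) = 3; x_3 ≥ 8 gives C(3,2) = 3. Together 7.
No two caps can be exceeded simultaneously, so the pair terms are all 0.
By inclusion–exclusion the count is 55 − 7 + 0 = 48.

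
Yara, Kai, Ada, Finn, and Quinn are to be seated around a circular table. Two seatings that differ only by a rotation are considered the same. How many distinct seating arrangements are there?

Fix one person's seat to break rotational symmetry; the remaining 4 people can be arranged in (4)! = 24 ways.

24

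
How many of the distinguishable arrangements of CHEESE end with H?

20

With the last slot taken by H, it remains to arrange the other 5 letters (CEESE).
Those 5 letters have E appearing 3 times, giving (5)!/(3!) = 20.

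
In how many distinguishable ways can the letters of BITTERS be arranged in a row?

2520

BITTERS has 7 letters with T appearing twice.
The number of distinct arrangements is 7!/(2!) = 5040/2 = 2520.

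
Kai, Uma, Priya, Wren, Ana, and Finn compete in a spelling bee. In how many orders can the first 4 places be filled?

This is an ordered selection of 4 from 6: P(6,4).
That gives 6 × 5 × 4 × 3 = 360.

360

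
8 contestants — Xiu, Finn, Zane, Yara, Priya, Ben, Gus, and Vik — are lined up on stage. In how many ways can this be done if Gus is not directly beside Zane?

30240

There are 8! = 40320 arrangements in all. If Gus and Zane are adjacent, merging them into one block gives 2·(7)! = 10080 arrangements.
Complementary counting: 40320 − 10080 = 30240.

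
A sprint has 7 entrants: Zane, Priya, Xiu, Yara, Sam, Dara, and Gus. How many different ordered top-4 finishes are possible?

This is an ordered selection of 4 from 7: P(7,4).
That gives 7 × 6 × 5 × 4 = 840.

840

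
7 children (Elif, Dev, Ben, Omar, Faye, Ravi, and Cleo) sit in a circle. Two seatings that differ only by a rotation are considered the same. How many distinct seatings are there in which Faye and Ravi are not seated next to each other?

All circular seatings of 7 people number (6)! = 720.
Those with Faye next to Ravi: fuse the pair into one unit and seat 6 units around a circle — 2·(5)! = 240.
Subtracting, 720 − 240 = 480.

480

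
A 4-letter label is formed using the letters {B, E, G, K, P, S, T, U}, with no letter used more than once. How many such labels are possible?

1680

Choose and order 4 of the 8 symbols: the first letter has 8 options, the next 7, then 6, 5.
That product is 8 × 7 × 6 × 5 = 1680.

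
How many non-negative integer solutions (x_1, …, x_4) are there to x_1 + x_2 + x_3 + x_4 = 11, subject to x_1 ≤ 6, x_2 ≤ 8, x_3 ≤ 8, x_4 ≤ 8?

299

By stars and bars, unrestricted non-negative solutions to x_1+…+x_4 = 11 number C(11+3,3) = 364.
Subtract solutions that violate a single cap (substitute x_i' = x_i − (cap_i+1)): x_1 ≥ 7 gives C(7,3) = 35; x_2 ≥ 9 gives C(5,3) = 10; x_3 ≥ 9 gives C(5,3) = 10; x_4 ≥ 9 gives C(5,3) = 10. Together 65.
No two caps can be exceeded simultaneously, so the pair terms are all 0.
By inclusion–exclusion the count is 364 − 65 + 0 = 299.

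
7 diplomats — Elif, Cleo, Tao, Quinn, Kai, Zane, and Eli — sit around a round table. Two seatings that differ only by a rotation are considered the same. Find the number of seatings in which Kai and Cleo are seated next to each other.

240

Glue Kai and Cleo into a block (2 internal orders). Seating 6 units around a circle gives (5)! arrangements.
So 2 × (5)! = 2 × 120 = 240.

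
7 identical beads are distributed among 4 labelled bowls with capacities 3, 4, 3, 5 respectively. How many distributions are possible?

66

Ignoring the caps, the number of non-negative solutions to x_1+…+x_4 = 7 is C(10,3) = 120.
Subtract solutions that violate a single cap (substitute x_i' = x_i − (cap_i+1)): x_1 ≥ 4 gives C(6,3) = 20; x_2 ≥ 5 gives C(5,3) = 10; x_3 ≥ 4 gives C(6,3) = 20; x_4 ≥ 6 gives C(4,3) = 4. Together 54.
No two caps can be exceeded simultaneously, so the pair terms are all 0.
By inclusion–exclusion the count is 120 − 54 + 0 = 66.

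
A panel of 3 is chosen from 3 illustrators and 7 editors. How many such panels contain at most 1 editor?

22

Split by how many editors are chosen (0 through 1).
Sum: C(7,0)·C(3,3) + C(7,1)·C(3,2) = 1 + 21 = 22.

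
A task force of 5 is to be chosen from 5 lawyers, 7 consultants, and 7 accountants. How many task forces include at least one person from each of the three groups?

Unrestricted: C(19,5) = 11628 ways to pick any 5 of the 19.
Selections missing a whole group: no lawyers → C(14,5) = 2002; no consultants → C(12,5) = 792; no accountants → C(12,5) = 792.
Add back selections omitting two groups (i.e. drawn from a single group): C(5,5) + C(7,5) + C(7,5) = 43.
By inclusion–exclusion: 11628 − 3586 + 43 = 8085.

8085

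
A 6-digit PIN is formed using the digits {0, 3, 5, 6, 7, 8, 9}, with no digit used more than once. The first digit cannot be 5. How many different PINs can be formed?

4320

The first digit has 7−1 = 6 choices (anything except 5).
The remaining 5 digits are filled from the other 6 symbols without repetition: 6 × 5 × 4 × 3 × 2 = 720.
Total: 6 × 720 = 4320.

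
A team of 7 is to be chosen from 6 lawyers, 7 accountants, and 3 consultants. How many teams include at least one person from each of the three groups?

9569

Unrestricted: C(16,7) = 11440 ways to pick any 7 of the 16.
Selections missing a whole group: no lawyers → C(10,7) = 120; no accountants → C(9,7) = 36; no consultants → C(13,7) = 1716.
Add back selections omitting two groups (i.e. drawn from a single group): C(6,7) + C(7,7) + C(3,7) = 1.
By inclusion–exclusion: 11440 − 1872 + 1 = 9569.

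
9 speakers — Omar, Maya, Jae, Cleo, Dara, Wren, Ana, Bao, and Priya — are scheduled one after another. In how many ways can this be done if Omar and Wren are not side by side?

Of the 9! = 362880 arrangements, those with Omar and Wren adjacent number 2 × 8! = 80640 (treat the pair as a block with 2 internal orders).
So 362880 − 80640 = 282240 arrangements keep them apart.

282240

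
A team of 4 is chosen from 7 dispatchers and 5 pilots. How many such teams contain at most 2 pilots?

Split by how many pilots are chosen (0 through 2).
Sum: C(5,0)·C(7,4) + C(5,1)·C(7,3) + C(5,2)·C(7,2) = 35 + 175 + 210 = 420.

420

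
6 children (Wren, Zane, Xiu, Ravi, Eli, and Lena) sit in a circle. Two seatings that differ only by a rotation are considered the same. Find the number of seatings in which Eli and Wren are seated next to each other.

48

Glue Eli and Wren into a block (2 internal orders). Seating 5 units around a circle gives (4)! arrangements.
So 2 × (4)! = 2 × 24 = 48.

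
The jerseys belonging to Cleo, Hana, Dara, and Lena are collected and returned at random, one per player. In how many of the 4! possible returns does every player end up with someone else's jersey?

Count assignments avoiding every fixed point. For any j of the 4 players fixed to their old jersey, the other 4−j can be arranged in (4−j)! ways.
By inclusion–exclusion this is Σ_{j=0}^{4} (−1)^j C(4,j)·(4−j)!.
Computing: 24 − 24 + 12 − 4 + 1 = 9.

9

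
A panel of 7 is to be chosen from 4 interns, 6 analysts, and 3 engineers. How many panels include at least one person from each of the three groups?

Unrestricted: C(13,7) = 1716 ways to pick any 7 of the 13.
Subtract selections that omit an entire group: no interns → C(9,7) = 36; no analysts → C(7,7) = 1; no engineers → C(10,7) = 120.
Add back selections omitting two groups (i.e. drawn from a single group): C(4,7) + C(6,7) + C(3,7) = 0.
By inclusion–exclusion: 1716 − 157 + 0 = 1559.

1559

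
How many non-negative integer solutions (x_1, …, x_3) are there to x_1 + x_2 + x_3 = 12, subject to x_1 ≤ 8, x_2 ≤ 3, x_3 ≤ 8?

26

Without the upper bounds there are C(14,2) = 91 ways to split 12 among 3 variables.
Subtract solutions that violate a single cap (substitute x_i' = x_i − (cap_i+1)): x_1 ≥ 9 gives C(5,2) = 10; x_2 ≥ 4 gives C(10,2) = 45; x_3 ≥ 9 gives C(5,2) = 10. Together 65.
No two caps can be exceeded simultaneously, so the pair terms are all 0.
By inclusion–exclusion the count is 91 − 65 + 0 = 26.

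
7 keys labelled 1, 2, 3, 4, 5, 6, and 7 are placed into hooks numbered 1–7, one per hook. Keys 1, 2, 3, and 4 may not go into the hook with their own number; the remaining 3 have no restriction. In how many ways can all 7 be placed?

2790

Let Aᵢ (for 1 ≤ i ≤ 4) be the placements that put key i in its forbidden hook. Any j of these fix j positions, leaving (7−j)! ways to fill the rest, and there are C(4,j) ways to pick which j.
By inclusion–exclusion, the number of valid placements is Σ_{j=0}^{4} (−1)^j C(4,j)·(7−j)!.
Computing: 5040 − 2880 + 720 − 96 + 6 = 2790.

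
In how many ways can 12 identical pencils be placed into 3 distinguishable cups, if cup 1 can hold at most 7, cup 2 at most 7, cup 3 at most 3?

18

Without the upper bounds there are C(14,2) = 91 ways to split 12 among 3 cups.
Subtract solutions that violate a single cap (substitute x_i' = x_i − (cap_i+1)): x_1 ≥ 8 gives C(6,2) = 15; x_2 ≥ 8 gives C(6,2) = 15; x_3 ≥ 4 gives C(10,2) = 45. Together 75.
Add back pairs where two caps are both exceeded: 0 + 1 + 1 = 2.
By inclusion–exclusion the count is 91 − 75 + 2 = 18.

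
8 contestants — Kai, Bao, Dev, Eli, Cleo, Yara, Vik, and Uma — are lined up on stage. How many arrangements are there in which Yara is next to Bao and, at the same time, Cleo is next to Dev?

2880

Treat {Yara,Bao} as one block (2 orders) and {Cleo,Dev} as another (2 orders).
That leaves 6 units to arrange: 2 × 2 × 6! = 4 × 720 = 2880.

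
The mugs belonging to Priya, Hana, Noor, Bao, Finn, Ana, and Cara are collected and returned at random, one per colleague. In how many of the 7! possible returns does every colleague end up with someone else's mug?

Let Aᵢ be the assignments in which colleague i gets their own mug. We want the size of the complement of A₁∪…∪A_7.
By inclusion–exclusion this is Σ_{j=0}^{7} (−1)^j C(7,j)·(7−j)!.
Computing: 5040 − 5040 + 2520 − 840 + 210 − 42 + 7 − 1 = 1854.

1854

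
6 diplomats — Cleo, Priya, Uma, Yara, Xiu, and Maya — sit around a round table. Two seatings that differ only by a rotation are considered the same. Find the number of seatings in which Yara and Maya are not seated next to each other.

Without the restriction there are (5)! = 120 seatings.
Those with Yara next to Maya: fuse the pair into one unit and seat 5 units around a circle — 2·(4)! = 48.
Subtracting, 120 − 48 = 72.

72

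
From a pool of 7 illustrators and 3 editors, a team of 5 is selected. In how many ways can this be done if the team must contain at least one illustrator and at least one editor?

231

With no constraint there are C(10,5) = 252 possible selections.
Subtract selections that omit an entire group: no illustrators → C(3,5) = 0; no editors → C(7,5) = 21.
Both groups omitted at once is impossible, so 252 − 21 = 231.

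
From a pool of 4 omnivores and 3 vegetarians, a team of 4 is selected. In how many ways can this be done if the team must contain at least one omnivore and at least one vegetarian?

With no constraint there are C(7,4) = 35 possible selections.
Selections missing a whole group: no omnivores → C(3,4) = 0; no vegetarians → C(4,4) = 1.
Both groups omitted at once is impossible, so 35 − 1 = 34.

34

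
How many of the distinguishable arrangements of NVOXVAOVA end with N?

Fix N in the last position and arrange the remaining 8 letters.
Those 8 letters have A appearing twice, O appearing twice, and V appearing 3 times, giving (8)!/(3!·2!·2!) = 1680.

1680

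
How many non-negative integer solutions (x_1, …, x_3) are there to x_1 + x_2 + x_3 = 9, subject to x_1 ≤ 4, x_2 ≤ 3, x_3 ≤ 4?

By stars and bars, unrestricted non-negative solutions to x_1+…+x_3 = 9 number C(9+2,2) = 55.
Subtract solutions that violate a single cap (substitute x_i' = x_i − (cap_i+1)): x_1 ≥ 5 gives C(6,2) = 15; x_2 ≥ 4 gives C(7,2) = 21; x_3 ≥ 5 gives C(6,2) = 15. Together 51.
Add back pairs where two caps are both exceeded: 1 + 0 + 1 = 2.
By inclusion–exclusion the count is 55 − 51 + 2 = 6.

6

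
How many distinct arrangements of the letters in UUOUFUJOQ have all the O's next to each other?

1680

Treat the 2 copies of O as a single block. The multiset to arrange is then {OO, F, J, Q, U, U, U, U}, 8 items in all.
That gives (8)!/(4!) = 1680 arrangements.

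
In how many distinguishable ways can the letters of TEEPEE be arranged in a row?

TEEPEE has 6 letters with E appearing 4 times.
The number of distinct arrangements is 6!/(4!) = 720/24 = 30.

30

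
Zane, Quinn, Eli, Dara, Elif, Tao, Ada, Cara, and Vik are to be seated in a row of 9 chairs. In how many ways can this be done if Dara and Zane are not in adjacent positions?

Of the 9! = 362880 arrangements, those with Dara and Zane adjacent number 2 × 8! = 80640 (treat the pair as a block with 2 internal orders).
Complementary counting: 362880 − 80640 = 282240.

282240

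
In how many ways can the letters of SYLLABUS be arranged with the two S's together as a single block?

2520

Treat the 2 copies of S as a single block. The multiset to arrange is then {SS, A, B, L, L, U, Y}, 7 items in all.
That gives (7)!/(2!) = 2520 arrangements.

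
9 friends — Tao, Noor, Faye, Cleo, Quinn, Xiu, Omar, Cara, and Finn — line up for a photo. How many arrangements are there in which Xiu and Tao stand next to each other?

Glue Xiu and Tao into one block (2 internal orders), leaving 8 units to arrange in a row.
That gives 2 × 8! = 2 × 40320 = 80640.

80640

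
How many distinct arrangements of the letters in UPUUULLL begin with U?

140

With the first slot taken by U, it remains to arrange the other 7 letters (PUUULLL).
Those 7 letters have L appearing 3 times and U appearing 3 times, giving (7)!/(3!·3!) = 140.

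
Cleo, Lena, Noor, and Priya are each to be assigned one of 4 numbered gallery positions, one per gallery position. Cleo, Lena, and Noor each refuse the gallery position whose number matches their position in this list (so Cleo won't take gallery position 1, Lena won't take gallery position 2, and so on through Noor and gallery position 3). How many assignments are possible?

11

Let Aᵢ (for i ∈ {1, 2, 3}) be the placements that put person i in their forbidden gallery position. Any j of these fix j positions, leaving (4−j)! ways to fill the rest, and there are C(3,j) ways to pick which j.
By inclusion–exclusion, the number of valid placements is Σ_{j=0}^{3} (−1)^j C(3,j)·(4−j)!.
Computing: 24 − 18 + 6 − 1 = 11.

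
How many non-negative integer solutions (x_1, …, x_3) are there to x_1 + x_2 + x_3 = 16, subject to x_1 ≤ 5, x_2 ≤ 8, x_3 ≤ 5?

By stars and bars, unrestricted non-negative solutions to x_1+…+x_3 = 16 number C(16+2,2) = 153.
Subtract solutions that violate a single cap (substitute x_i' = x_i − (cap_i+1)): x_1 ≥ 6 gives C(12,2) = 66; x_2 ≥ 9 gives C(9,2) = 36; x_3 ≥ 6 gives C(12,2) = 66. Together 168.
Add back pairs where two caps are both exceeded: 3 + 15 + 3 = 21.
By inclusion–exclusion the count is 153 − 168 + 21 = 6.

6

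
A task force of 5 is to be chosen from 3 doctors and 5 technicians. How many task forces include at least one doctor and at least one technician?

55

Unrestricted: C(8,5) = 56 ways to pick any 5 of the 8.
Selections missing a whole group: no doctors → C(5,5) = 1; no technicians → C(3,5) = 0.
Both groups omitted at once is impossible, so 56 − 1 = 55.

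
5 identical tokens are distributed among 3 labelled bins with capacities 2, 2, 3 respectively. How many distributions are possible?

6

Ignoring the caps, the number of non-negative solutions to x_1+…+x_3 = 5 is C(7,2) = 21.
Subtract solutions that violate a single cap (substitute x_i' = x_i − (cap_i+1)): x_1 ≥ 3 gives C(4,2) = 6; x_2 ≥ 3 gives C(4,2) = 6; x_3 ≥ 4 gives C(3,2) = 3. Together 15.
No two caps can be exceeded simultaneously, so the pair terms are all 0.
By inclusion–exclusion the count is 21 − 15 + 0 = 6.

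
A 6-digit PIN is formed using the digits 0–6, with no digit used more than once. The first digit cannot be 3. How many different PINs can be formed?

The first digit has 7−1 = 6 choices (anything except 3).
The remaining 5 digits are filled from the other 6 symbols without repetition: 6 × 5 × 4 × 3 × 2 = 720.
Total: 6 × 720 = 4320.

4320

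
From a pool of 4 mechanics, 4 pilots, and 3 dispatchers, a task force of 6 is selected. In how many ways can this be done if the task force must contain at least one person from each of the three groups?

420

Total 6-person selections from all 11: C(11,6) = 462.
Subtract selections that omit an entire group: no mechanics → C(7,6) = 7; no pilots → C(7,6) = 7; no dispatchers → C(8,6) = 28.
Add back selections omitting two groups (i.e. drawn from a single group): C(4,6) + C(4,6) + C(3,6) = 0.
By inclusion–exclusion: 462 − 42 + 0 = 420.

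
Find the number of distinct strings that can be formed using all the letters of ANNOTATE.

Letter multiplicities in ANNOTATE: A×2, E×1, N×2, O×1, T×2.
So there are 8! / (2!·2!·2!) = 5040 distinguishable arrangements.

5040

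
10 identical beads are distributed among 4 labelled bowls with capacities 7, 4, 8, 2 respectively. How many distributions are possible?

Without the upper bounds there are C(13,3) = 286 ways to split 10 among 4 bowls.
Subtract solutions that violate a single cap (substitute x_i' = x_i − (cap_i+1)): x_1 ≥ 8 gives C(5,3) = 10; x_2 ≥ 5 gives C(8,3) = 56; x_3 ≥ 9 gives C(4,3) = 4; x_4 ≥ 3 gives C(10,3) = 120. Together 190.
Add back pairs where two caps are both exceeded: 0 + 0 + 0 + 0 + 10 + 0 = 10.
By inclusion–exclusion the count is 286 − 190 + 10 = 106.

106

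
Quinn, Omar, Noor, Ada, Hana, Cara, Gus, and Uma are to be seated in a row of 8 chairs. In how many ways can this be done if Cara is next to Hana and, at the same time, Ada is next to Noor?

Treat {Cara,Hana} as one block (2 orders) and {Ada,Noor} as another (2 orders).
That leaves 6 units to arrange: 2 × 2 × 6! = 4 × 720 = 2880.

2880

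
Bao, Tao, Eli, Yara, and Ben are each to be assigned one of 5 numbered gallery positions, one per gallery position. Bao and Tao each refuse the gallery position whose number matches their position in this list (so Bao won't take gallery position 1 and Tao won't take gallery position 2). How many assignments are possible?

78

Let Aᵢ (for i ∈ {1, 2}) be the placements that put person i in their forbidden gallery position. Any j of these fix j positions, leaving (5−j)! ways to fill the rest, and there are C(2,j) ways to pick which j.
By inclusion–exclusion, the number of valid placements is Σ_{j=0}^{2} (−1)^j C(2,j)·(5−j)!.
Computing: 120 − 48 + 6 = 78.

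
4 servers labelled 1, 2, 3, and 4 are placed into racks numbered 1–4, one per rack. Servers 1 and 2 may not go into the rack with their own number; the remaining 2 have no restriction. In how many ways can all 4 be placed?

14

Let Aᵢ (for i ∈ {1, 2}) be the placements that put server i in its forbidden rack. Any j of these fix j positions, leaving (4−j)! ways to fill the rest, and there are C(2,j) ways to pick which j.
By inclusion–exclusion, the number of valid placements is Σ_{j=0}^{2} (−1)^j C(2,j)·(4−j)!.
Computing: 24 − 12 + 2 = 14.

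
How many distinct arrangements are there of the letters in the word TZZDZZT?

TZZDZZT has 7 letters with T appearing twice and Z appearing 4 times.
Dividing 7! = 5040 by 4!·2! = 48 for the repeated letters gives 105.

105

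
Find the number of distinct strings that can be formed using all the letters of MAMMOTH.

840

Letter multiplicities in MAMMOTH: A×1, H×1, M×3, O×1, T×1.
The number of distinct arrangements is 7!/(3!) = 5040/6 = 840.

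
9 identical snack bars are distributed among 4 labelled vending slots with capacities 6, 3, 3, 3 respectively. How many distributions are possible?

54

Ignoring the caps, the number of non-negative solutions to x_1+…+x_4 = 9 is C(12,3) = 220.
Subtract solutions that violate a single cap (substitute x_i' = x_i − (cap_i+1)): x_1 ≥ 7 gives C(5,3) = 10; x_2 ≥ 4 gives C(8,3) = 56; x_3 ≥ 4 gives C(8,3) = 56; x_4 ≥ 4 gives C(8,3) = 56. Together 178.
Add back pairs where two caps are both exceeded: 0 + 0 + 0 + 4 + 4 + 4 = 12.
By inclusion–exclusion the count is 220 − 178 + 12 = 54.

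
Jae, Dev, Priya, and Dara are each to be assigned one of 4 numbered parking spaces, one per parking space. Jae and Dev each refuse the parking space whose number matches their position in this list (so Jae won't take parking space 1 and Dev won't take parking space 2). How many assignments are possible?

Let Aᵢ (for i ∈ {1, 2}) be the placements that put person i in their forbidden parking space. Any j of these fix j positions, leaving (4−j)! ways to fill the rest, and there are C(2,j) ways to pick which j.
By inclusion–exclusion, the number of valid placements is Σ_{j=0}^{2} (−1)^j C(2,j)·(4−j)!.
Computing: 24 − 12 + 2 = 14.

14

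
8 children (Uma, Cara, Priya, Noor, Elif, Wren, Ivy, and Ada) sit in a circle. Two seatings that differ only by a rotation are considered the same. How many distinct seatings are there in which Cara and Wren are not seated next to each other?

All circular seatings of 8 people number (7)! = 5040.
Those with Cara next to Wren: fuse the pair into one unit and seat 7 units around a circle — 2·(6)! = 1440.
Subtracting, 5040 − 1440 = 3600.

3600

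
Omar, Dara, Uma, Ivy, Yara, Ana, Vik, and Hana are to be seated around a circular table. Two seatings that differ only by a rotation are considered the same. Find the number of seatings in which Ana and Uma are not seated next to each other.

All circular seatings of 8 people number (7)! = 5040.
Seatings with Ana beside Uma: treat them as a block with 2 internal orders, giving 2 × (6)! = 1440.
Subtracting, 5040 − 1440 = 3600.

3600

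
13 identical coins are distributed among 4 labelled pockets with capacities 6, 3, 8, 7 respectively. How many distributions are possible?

180

Ignoring the caps, the number of non-negative solutions to x_1+…+x_4 = 13 is C(16,3) = 560.
Subtract solutions that violate a single cap (substitute x_i' = x_i − (cap_i+1)): x_1 ≥ 7 gives C(9,3) = 84; x_2 ≥ 4 gives C(12,3) = 220; x_3 ≥ 9 gives C(7,3) = 35; x_4 ≥ 8 gives C(8,3) = 56. Together 395.
Add back pairs where two caps are both exceeded: 10 + 0 + 0 + 1 + 4 + 0 = 15.
By inclusion–exclusion the count is 560 − 395 + 15 = 180.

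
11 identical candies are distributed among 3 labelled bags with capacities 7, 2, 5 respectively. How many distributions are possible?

9

Ignoring the caps, the number of non-negative solutions to x_1+…+x_3 = 11 is C(13,2) = 78.
Subtract solutions that violate a single cap (substitute x_i' = x_i − (cap_i+1)): x_1 ≥ 8 gives C(5,2) = 10; x_2 ≥ 3 gives C(10,2) = 45; x_3 ≥ 6 gives C(7,2) = 21. Together 76.
Add back pairs where two caps are both exceeded: 1 + 0 + 6 = 7.
By inclusion–exclusion the count is 78 − 76 + 7 = 9.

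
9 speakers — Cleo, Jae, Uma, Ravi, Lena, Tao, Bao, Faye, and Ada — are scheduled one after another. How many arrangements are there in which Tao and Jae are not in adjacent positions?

282240

There are 9! = 362880 arrangements in all. If Tao and Jae are adjacent, merging them into one block gives 2·(8)! = 80640 arrangements.
So 362880 − 80640 = 282240 arrangements keep them apart.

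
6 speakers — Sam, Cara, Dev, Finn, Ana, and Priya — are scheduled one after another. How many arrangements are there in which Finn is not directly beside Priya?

480

Of the 6! = 720 arrangements, those with Finn and Priya adjacent number 2 × 5! = 240 (treat the pair as a block with 2 internal orders).
So 720 − 240 = 480 arrangements keep them apart.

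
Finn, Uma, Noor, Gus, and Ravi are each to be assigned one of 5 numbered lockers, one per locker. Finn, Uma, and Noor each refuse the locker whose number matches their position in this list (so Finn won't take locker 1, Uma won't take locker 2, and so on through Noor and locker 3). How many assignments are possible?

Let Aᵢ (for i ∈ {1, 2, 3}) be the placements that put person i in their forbidden locker. Any j of these fix j positions, leaving (5−j)! ways to fill the rest, and there are C(3,j) ways to pick which j.
By inclusion–exclusion, the number of valid placements is Σ_{j=0}^{3} (−1)^j C(3,j)·(5−j)!.
Computing: 120 − 72 + 18 − 2 = 64.

64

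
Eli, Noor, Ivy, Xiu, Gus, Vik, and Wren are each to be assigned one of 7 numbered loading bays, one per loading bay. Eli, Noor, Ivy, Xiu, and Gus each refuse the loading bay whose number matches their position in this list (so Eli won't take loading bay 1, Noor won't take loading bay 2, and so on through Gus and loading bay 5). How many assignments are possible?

2428

Let Aᵢ (for 1 ≤ i ≤ 5) be the placements that put person i in their forbidden loading bay. Any j of these fix j positions, leaving (7−j)! ways to fill the rest, and there are C(5,j) ways to pick which j.
By inclusion–exclusion, the number of valid placements is Σ_{j=0}^{5} (−1)^j C(5,j)·(7−j)!.
Computing: 5040 − 3600 + 1200 − 240 + 30 − 2 = 2428.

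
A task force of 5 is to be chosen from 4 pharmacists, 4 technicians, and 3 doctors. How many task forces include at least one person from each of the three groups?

Total 5-person selections from all 11: C(11,5) = 462.
Subtract selections that omit an entire group: no pharmacists → C(7,5) = 21; no technicians → C(7,5) = 21; no doctors → C(8,5) = 56.
Add back selections omitting two groups (i.e. drawn from a single group): C(4,5) + C(4,5) + C(3,5) = 0.
By inclusion–exclusion: 462 − 98 + 0 = 364.

364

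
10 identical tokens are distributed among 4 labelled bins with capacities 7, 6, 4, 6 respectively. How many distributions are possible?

Ignoring the caps, the number of non-negative solutions to x_1+…+x_4 = 10 is C(13,3) = 286.
Subtract solutions that violate a single cap (substitute x_i' = x_i − (cap_i+1)): x_1 ≥ 8 gives C(5,3) = 10; x_2 ≥ 7 gives C(6,3) = 20; x_3 ≥ 5 gives C(8,3) = 56; x_4 ≥ 7 gives C(6,3) = 20. Together 106.
No two caps can be exceeded simultaneously, so the pair terms are all 0.
By inclusion–exclusion the count is 286 − 106 + 0 = 180.

180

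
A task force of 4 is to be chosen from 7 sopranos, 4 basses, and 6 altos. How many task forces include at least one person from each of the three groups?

1176

Unrestricted: C(17,4) = 2380 ways to pick any 4 of the 17.
Subtract selections that omit an entire group: no sopranos → C(10,4) = 210; no basses → C(13,4) = 715; no altos → C(11,4) = 330.
Add back selections omitting two groups (i.e. drawn from a single group): C(7,4) + C(4,4) + C(6,4) = 51.
By inclusion–exclusion: 2380 − 1255 + 51 = 1176.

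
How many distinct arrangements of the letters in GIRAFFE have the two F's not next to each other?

1800

Total arrangements of GIRAFFE: 7!/(2!) = 2520.
If the two F's are adjacent, glue them into one block, leaving 6 items to arrange: (6)! = 720 ways.
Hence 2520 − 720 = 1800.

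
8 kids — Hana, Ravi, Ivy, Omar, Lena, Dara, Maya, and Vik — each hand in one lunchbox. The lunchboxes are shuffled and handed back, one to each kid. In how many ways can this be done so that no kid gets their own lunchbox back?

14833

Count assignments avoiding every fixed point. For any j of the 8 kids fixed to their own lunchbox, the other 8−j can be arranged in (8−j)! ways.
By inclusion–exclusion this is Σ_{j=0}^{8} (−1)^j C(8,j)·(8−j)!.
Computing: 40320 − 40320 + 20160 − 6720 + 1680 − 336 + 56 − 8 + 1 = 14833.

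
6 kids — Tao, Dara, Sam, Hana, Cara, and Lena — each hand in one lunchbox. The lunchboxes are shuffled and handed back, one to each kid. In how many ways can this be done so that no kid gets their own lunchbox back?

Count assignments avoiding every fixed point. For any j of the 6 kids fixed to their own lunchbox, the other 6−j can be arranged in (6−j)! ways.
By inclusion–exclusion this is Σ_{j=0}^{6} (−1)^j C(6,j)·(6−j)!.
Computing: 720 − 720 + 360 − 120 + 30 − 6 + 1 = 265.

265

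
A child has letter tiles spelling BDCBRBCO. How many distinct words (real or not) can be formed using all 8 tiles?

The 8 letters of BDCBRBCO have repeats: B appearing 3 times and C appearing twice.
The number of distinct arrangements is 8!/(3!·2!) = 40320/12 = 3360.

3360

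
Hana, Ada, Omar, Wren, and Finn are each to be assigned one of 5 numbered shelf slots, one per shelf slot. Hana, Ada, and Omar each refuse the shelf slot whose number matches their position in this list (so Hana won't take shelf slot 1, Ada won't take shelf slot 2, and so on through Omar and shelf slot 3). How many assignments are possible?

Let Aᵢ (for i ∈ {1, 2, 3}) be the placements that put person i in their forbidden shelf slot. Any j of these fix j positions, leaving (5−j)! ways to fill the rest, and there are C(3,j) ways to pick which j.
By inclusion–exclusion, the number of valid placements is Σ_{j=0}^{3} (−1)^j C(3,j)·(5−j)!.
Computing: 120 − 72 + 18 − 2 = 64.

64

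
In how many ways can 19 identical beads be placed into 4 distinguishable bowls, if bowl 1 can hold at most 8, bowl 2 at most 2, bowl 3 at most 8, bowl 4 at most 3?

Without the upper bounds there are C(22,3) = 1540 ways to split 19 among 4 bowls.
Subtract solutions that violate a single cap (substitute x_i' = x_i − (cap_i+1)): x_1 ≥ 9 gives C(13,3) = 286; x_2 ≥ 3 gives C(19,3) = 969; x_3 ≥ 9 gives C(13,3) = 286; x_4 ≥ 4 gives C(18,3) = 816. Together 2357.
Add back pairs where two caps are both exceeded: 120 + 4 + 84 + 120 + 455 + 84 = 867.
Subtract triples: 0 + 20 + 0 + 20 = 40.
By inclusion–exclusion the count is 1540 − 2357 + 867 − 40 = 10.

10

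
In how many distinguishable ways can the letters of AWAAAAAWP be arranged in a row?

AWAAAAAWP has 9 letters with A appearing 6 times and W appearing twice.
So there are 9! / (6!·2!) = 252 distinguishable arrangements.

252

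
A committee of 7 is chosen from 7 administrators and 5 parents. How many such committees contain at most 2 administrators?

21

Split by how many administrators are chosen (0 through 2).
Sum: C(7,0)·C(5,7) + C(7,1)·C(5,6) + C(7,2)·C(5,5) = 0 + 0 + 21 = 21.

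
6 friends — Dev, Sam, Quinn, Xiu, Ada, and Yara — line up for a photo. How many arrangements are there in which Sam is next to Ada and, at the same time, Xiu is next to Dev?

96

Treat {Sam,Ada} as one block (2 orders) and {Xiu,Dev} as another (2 orders).
That leaves 4 units to arrange: 2 × 2 × 4! = 4 × 24 = 96.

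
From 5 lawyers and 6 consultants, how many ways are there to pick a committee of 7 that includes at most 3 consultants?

Split by how many consultants are chosen (0 through 3).
Sum: C(6,0)·C(5,7) + C(6,1)·C(5,6) + C(6,2)·C(5,5) + C(6,3)·C(5,4) = 0 + 0 + 15 + 100 = 115.

115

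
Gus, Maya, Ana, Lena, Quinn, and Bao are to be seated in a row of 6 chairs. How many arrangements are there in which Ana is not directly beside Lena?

480

There are 6! = 720 arrangements in all. If Ana and Lena are adjacent, merging them into one block gives 2·(5)! = 240 arrangements.
So 720 − 240 = 480 arrangements keep them apart.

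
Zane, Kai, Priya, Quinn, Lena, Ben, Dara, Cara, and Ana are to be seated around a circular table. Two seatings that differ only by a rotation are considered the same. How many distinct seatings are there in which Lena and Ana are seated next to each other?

Glue Lena and Ana into a block (2 internal orders). Seating 8 units around a circle gives (7)! arrangements.
So 2 × (7)! = 2 × 5040 = 10080.

10080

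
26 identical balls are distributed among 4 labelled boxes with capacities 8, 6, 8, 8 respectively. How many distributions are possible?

35

By stars and bars, unrestricted non-negative solutions to x_1+…+x_4 = 26 number C(26+3,3) = 3654.
Subtract solutions that violate a single cap (substitute x_i' = x_i − (cap_i+1)): x_1 ≥ 9 gives C(20,3) = 1140; x_2 ≥ 7 gives C(22,3) = 1540; x_3 ≥ 9 gives C(20,3) = 1140; x_4 ≥ 9 gives C(20,3) = 1140. Together 4960.
Add back pairs where two caps are both exceeded: 286 + 165 + 165 + 286 + 286 + 165 = 1353.
Subtract triples: 4 + 4 + 0 + 4 = 12.
By inclusion–exclusion the count is 3654 − 4960 + 1353 − 12 = 35.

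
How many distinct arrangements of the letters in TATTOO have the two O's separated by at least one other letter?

There are 6!/(3!·2!) = 60 arrangements of TATTOO in total.
Arrangements with the O's together: treat OO as one letter, giving (5)!/(3!) = 20.
Subtracting, 60 − 20 = 40 arrangements keep the O's apart.

40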